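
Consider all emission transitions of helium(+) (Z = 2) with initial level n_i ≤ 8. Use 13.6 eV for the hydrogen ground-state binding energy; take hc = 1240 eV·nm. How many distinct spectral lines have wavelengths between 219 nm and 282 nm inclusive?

3

Enumerate all n_i → n_f pairs with 1 ≤ n_f < n_i ≤ 8 and compute λ = 1240 / [13.6·4·(1/n_f² − 1/n_i²)].
Lines falling in [219, 282] nm: 8→3 (238.7 nm), 7→3 (251.3 nm), 6→3 (273.5 nm).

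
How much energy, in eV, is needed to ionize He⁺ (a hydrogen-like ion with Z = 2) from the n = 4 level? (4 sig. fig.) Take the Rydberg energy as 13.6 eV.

E_n = −13.6 Z²/n² = −54.40/n² eV for Z = 2.
E_4 = −54.40/16 = −3.400 eV, so ionization (to E = 0) requires 3.400 eV.

3.400 eV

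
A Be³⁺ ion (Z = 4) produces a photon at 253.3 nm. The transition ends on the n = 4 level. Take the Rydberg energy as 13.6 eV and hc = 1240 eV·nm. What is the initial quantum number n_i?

The photon energy is ΔE = hc/λ = 1240 / 253.3 = 4.895 eV.
With Z = 4, ΔE = 217.6 × (1/n_f² − 1/n_i²), so 1/n_f² − 1/n_i² = 0.02250.
With n_f = 4: 1/n_i² = 1/16 − 0.02250 = 0.04000, so n_i ≈ 5.00.

n_i = 5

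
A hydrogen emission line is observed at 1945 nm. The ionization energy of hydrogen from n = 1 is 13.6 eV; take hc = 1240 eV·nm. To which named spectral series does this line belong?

ΔE = 1240/1945 = 0.6375 eV.
This matches 13.6 × (1/4² − 1/8²), so n_f = 4: the Brackett series.

Brackett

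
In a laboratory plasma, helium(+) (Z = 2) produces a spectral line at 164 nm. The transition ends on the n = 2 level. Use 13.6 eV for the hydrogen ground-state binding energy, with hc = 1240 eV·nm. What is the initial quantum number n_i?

The photon energy is ΔE = hc/λ = 1240 / 164 = 7.561 eV.
With Z = 2, ΔE = 54.40 × (1/n_f² − 1/n_i²), so 1/n_f² − 1/n_i² = 0.1390.
With n_f = 2: 1/n_i² = 1/4 − 0.1390 = 0.1110, so n_i ≈ 3.00.

n_i = 3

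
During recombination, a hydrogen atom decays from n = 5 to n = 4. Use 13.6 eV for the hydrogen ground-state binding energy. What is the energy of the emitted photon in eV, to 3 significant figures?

E_5 = −13.60/25 = −0.5440 eV and E_4 = −13.60/16 = −0.8500 eV.
The photon energy is |E_5 − E_4| = 0.306 eV.

0.306 eV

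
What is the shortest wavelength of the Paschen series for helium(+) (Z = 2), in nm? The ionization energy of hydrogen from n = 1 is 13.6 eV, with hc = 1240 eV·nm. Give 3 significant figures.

The Paschen series has lower level n_f = 3; the series limit corresponds to n_i → ∞.
ΔE_max = 13.6 × 4 / 3² = 6.044 eV.
λ_min = 1240 / 6.044 = 205 nm.

205 nm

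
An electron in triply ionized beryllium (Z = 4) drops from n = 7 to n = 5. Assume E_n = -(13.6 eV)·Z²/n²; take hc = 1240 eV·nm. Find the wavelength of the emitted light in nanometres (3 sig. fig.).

For Z = 4 the level energies scale as Z², so the effective Rydberg energy is 13.6 × 16 = 217.6 eV.
ΔE = 217.6 × (1/5² − 1/7²) = 217.6 × 0.01959 = 4.263 eV.
λ = hc/ΔE = 1240 / 4.263 = 291 nm.

291 nm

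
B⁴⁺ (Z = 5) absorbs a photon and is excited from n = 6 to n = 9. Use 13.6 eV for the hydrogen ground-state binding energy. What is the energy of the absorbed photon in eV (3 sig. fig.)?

The Bohr energies scale as Z², so for Z = 5: E_n = −340.0/n² eV.
E_9 = −340.0/81 = −4.198 eV and E_6 = −340.0/36 = −9.444 eV.
The photon energy is |E_9 − E_6| = 5.25 eV.

5.25 eV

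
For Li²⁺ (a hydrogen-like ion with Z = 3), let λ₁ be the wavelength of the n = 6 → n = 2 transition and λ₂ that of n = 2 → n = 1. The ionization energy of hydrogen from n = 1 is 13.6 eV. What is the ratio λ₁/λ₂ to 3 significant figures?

λ ∝ 1/ΔE ∝ 1/(1/n_f² − 1/n_i²), and the Z² and hc factors cancel in the ratio.
λ₁/λ₂ = (1/1² − 1/2²)/(1/2² − 1/6²) = 0.7500/0.2222 = 3.38.

3.38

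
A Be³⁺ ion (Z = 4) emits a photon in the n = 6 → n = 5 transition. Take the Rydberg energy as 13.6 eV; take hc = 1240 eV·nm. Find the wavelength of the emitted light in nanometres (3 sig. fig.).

466 nm

For Z = 4 the level energies scale as Z², so the effective Rydberg energy is 13.6 × 16 = 217.6 eV.
ΔE = 217.6 × (1/5² − 1/6²) = 217.6 × 0.01222 = 2.660 eV.
λ = hc/ΔE = 1240 / 2.660 = 466 nm.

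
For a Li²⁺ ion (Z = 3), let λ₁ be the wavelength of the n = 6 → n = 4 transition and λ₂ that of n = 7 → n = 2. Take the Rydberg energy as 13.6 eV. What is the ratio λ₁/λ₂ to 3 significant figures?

λ ∝ 1/ΔE ∝ 1/(1/n_f² − 1/n_i²), and the Z² and hc factors cancel in the ratio.
λ₁/λ₂ = (1/2² − 1/7²)/(1/4² − 1/6²) = 0.2296/0.03472 = 6.61.

6.61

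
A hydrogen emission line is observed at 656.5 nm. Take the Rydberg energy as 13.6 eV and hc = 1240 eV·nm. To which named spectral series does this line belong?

Balmer

ΔE = 1240/656.5 = 1.889 eV.
This matches 13.6 × (1/2² − 1/3²), so n_f = 2: the Balmer series.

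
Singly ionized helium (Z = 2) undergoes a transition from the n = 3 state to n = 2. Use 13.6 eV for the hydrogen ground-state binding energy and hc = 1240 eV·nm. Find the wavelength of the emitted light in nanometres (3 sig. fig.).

For Z = 2 the level energies scale as Z², so the effective Rydberg energy is 13.6 × 4 = 54.40 eV.
ΔE = 54.40 × (1/2² − 1/3²) = 54.40 × 0.1389 = 7.556 eV.
λ = hc/ΔE = 1240 / 7.556 = 164 nm.

164 nm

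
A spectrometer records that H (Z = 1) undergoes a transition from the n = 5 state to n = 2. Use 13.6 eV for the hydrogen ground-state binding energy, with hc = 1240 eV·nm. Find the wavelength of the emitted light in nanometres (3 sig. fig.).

434 nm

ΔE = 13.60 × (1/2² − 1/5²) = 13.60 × 0.2100 = 2.856 eV.
λ = hc/ΔE = 1240 / 2.856 = 434 nm.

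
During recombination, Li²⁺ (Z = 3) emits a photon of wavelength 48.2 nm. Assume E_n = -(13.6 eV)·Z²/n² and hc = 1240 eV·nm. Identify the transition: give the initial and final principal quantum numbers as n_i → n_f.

n_i = 5, n_f = 2

The photon energy is ΔE = hc/λ = 1240 / 48.2 = 25.73 eV.
With Z = 3, ΔE = 122.4 × (1/n_f² − 1/n_i²), so 1/n_f² − 1/n_i² = 0.2102.
Trying n_f = 2 gives 1/n_i² = 0.03982, i.e. n_i ≈ 5; this pair matches.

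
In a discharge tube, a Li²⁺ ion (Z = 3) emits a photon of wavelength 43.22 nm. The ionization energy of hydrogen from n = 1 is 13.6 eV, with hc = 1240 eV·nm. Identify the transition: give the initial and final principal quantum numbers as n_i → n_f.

n_i = 8, n_f = 2

The photon energy is ΔE = hc/λ = 1240 / 43.22 = 28.69 eV.
With Z = 3, ΔE = 122.4 × (1/n_f² − 1/n_i²), so 1/n_f² − 1/n_i² = 0.2344.
Trying n_f = 2 gives 1/n_i² = 0.01560, i.e. n_i ≈ 8; this pair matches.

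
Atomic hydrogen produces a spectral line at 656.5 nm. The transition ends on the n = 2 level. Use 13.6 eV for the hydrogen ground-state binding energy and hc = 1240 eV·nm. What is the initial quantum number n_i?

The photon energy is ΔE = hc/λ = 1240 / 656.5 = 1.889 eV.
With Z = 1, ΔE = 13.60 × (1/n_f² − 1/n_i²), so 1/n_f² − 1/n_i² = 0.1389.
With n_f = 2: 1/n_i² = 1/4 − 0.1389 = 0.1111, so n_i ≈ 3.00.

n_i = 3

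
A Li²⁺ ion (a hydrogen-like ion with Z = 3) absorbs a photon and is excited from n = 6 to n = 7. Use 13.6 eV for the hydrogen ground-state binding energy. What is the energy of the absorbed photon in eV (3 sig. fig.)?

0.902 eV

The Bohr energies scale as Z², so for Z = 3: E_n = −122.4/n² eV.
E_7 = −122.4/49 = −2.498 eV and E_6 = −122.4/36 = −3.400 eV.
The photon energy is |E_7 − E_6| = 0.902 eV.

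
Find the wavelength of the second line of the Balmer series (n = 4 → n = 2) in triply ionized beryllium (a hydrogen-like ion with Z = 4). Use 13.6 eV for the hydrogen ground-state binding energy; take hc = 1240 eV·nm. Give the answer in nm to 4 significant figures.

The Balmer series terminates on n_f = 2; the second line has n_i = 2+2 = 4.
ΔE = 217.6 × (1/2² − 1/4²) = 40.80 eV.
λ = 1240 / 40.80 = 30.39 nm.

30.39 nm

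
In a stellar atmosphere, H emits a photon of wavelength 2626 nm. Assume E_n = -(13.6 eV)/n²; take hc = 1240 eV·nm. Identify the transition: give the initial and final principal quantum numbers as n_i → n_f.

The photon energy is ΔE = hc/λ = 1240 / 2626 = 0.4722 eV.
With Z = 1, ΔE = 13.60 × (1/n_f² − 1/n_i²), so 1/n_f² − 1/n_i² = 0.03472.
Trying n_f = 4 gives 1/n_i² = 0.02778, i.e. n_i ≈ 6; this pair matches.

n_i = 6, n_f = 4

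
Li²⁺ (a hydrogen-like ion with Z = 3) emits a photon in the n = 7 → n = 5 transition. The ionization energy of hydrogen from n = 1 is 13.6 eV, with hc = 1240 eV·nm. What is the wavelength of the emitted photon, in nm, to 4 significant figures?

517.1 nm

For Z = 3 the level energies scale as Z², so the effective Rydberg energy is 13.6 × 9 = 122.4 eV.
ΔE = 122.4 × (1/5² − 1/7²) = 122.4 × 0.01959 = 2.398 eV.
λ = hc/ΔE = 1240 / 2.398 = 517.1 nm.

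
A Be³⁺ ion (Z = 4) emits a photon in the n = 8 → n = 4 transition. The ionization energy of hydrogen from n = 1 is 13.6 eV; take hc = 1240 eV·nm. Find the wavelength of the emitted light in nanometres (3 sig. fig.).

122 nm

For Z = 4 the level energies scale as Z², so the effective Rydberg energy is 13.6 × 16 = 217.6 eV.
ΔE = 217.6 × (1/4² − 1/8²) = 217.6 × 0.04688 = 10.20 eV.
λ = hc/ΔE = 1240 / 10.20 = 122 nm.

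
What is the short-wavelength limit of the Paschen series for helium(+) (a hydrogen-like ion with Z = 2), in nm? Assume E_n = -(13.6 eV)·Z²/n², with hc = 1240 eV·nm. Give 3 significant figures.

205 nm

The Paschen series has lower level n_f = 3; the series limit corresponds to n_i → ∞.
ΔE_max = 13.6 × 4 / 3² = 6.044 eV.
λ_min = 1240 / 6.044 = 205 nm.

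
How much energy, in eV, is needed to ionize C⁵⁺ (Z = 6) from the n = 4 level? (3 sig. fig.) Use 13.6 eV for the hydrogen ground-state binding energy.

30.6 eV

E_n = −13.6 Z²/n² = −489.6/n² eV for Z = 6.
E_4 = −489.6/16 = −30.6 eV, so ionization (to E = 0) requires 30.6 eV.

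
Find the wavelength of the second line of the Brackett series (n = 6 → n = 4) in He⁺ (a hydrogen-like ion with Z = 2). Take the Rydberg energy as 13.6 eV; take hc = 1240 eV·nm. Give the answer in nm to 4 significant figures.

The Brackett series terminates on n_f = 4; the second line has n_i = 4+2 = 6.
ΔE = 54.40 × (1/4² − 1/6²) = 1.889 eV.
λ = 1240 / 1.889 = 656.5 nm.

656.5 nm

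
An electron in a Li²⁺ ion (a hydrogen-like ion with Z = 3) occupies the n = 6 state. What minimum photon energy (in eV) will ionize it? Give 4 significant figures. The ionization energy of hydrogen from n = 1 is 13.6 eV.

E_n = −13.6 Z²/n² = −122.4/n² eV for Z = 3.
E_6 = −122.4/36 = −3.400 eV, so ionization (to E = 0) requires 3.400 eV.

3.400 eV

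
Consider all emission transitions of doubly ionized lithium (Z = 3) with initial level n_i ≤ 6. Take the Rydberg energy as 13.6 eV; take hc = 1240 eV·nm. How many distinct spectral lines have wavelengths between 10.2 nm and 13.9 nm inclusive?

5

Enumerate all n_i → n_f pairs with 1 ≤ n_f < n_i ≤ 6 and compute λ = 1240 / [13.6·9·(1/n_f² − 1/n_i²)].
Lines falling in [10.2, 13.9] nm: 6→1 (10.42 nm), 5→1 (10.55 nm), 4→1 (10.81 nm), 3→1 (11.40 nm), 2→1 (13.51 nm).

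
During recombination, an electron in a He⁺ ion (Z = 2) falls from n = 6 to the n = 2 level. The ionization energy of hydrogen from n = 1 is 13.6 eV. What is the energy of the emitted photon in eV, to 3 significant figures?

The Bohr energies scale as Z², so for Z = 2: E_n = −54.40/n² eV.
E_6 = −54.40/36 = −1.511 eV and E_2 = −54.40/4 = −13.60 eV.
The photon energy is |E_6 − E_2| = 12.1 eV.

12.1 eV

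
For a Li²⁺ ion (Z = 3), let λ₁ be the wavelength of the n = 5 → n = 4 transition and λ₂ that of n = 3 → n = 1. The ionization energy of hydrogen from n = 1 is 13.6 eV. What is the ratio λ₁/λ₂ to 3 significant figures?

λ ∝ 1/ΔE ∝ 1/(1/n_f² − 1/n_i²), and the Z² and hc factors cancel in the ratio.
λ₁/λ₂ = (1/1² − 1/3²)/(1/4² − 1/5²) = 0.8889/0.02250 = 39.5.

39.5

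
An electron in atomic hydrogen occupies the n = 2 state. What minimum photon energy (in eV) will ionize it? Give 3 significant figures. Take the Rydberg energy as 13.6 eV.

E_2 = −13.60/4 = −3.40 eV, so ionization (to E = 0) requires 3.40 eV.

3.40 eV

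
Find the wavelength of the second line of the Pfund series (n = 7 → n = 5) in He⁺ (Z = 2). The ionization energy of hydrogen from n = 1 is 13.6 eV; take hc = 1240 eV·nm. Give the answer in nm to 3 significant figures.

1160 nm

The Pfund series terminates on n_f = 5; the second line has n_i = 5+2 = 7.
ΔE = 54.40 × (1/5² − 1/7²) = 1.066 eV.
λ = 1240 / 1.066 = 1160 nm.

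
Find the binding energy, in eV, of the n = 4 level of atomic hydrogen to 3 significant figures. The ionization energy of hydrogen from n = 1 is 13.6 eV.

0.850 eV

E_4 = −13.60/16 = −0.850 eV, so ionization (to E = 0) requires 0.850 eV.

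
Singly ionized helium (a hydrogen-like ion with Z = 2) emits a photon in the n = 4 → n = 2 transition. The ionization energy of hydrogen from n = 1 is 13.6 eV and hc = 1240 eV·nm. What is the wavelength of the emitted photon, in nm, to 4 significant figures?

For Z = 2 the level energies scale as Z², so the effective Rydberg energy is 13.6 × 4 = 54.40 eV.
ΔE = 54.40 × (1/2² − 1/4²) = 54.40 × 0.1875 = 10.20 eV.
λ = hc/ΔE = 1240 / 10.20 = 121.6 nm.

121.6 nm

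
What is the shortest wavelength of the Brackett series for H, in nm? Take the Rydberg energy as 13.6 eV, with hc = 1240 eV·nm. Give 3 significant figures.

1460 nm

The Brackett series has lower level n_f = 4; the series limit corresponds to n_i → ∞.
ΔE_max = 13.6 × 1 / 4² = 0.8500 eV.
λ_min = 1240 / 0.8500 = 1460 nm.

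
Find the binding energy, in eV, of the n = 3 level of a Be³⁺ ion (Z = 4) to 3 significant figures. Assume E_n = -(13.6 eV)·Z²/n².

E_n = −13.6 Z²/n² = −217.6/n² eV for Z = 4.
E_3 = −217.6/9 = −24.2 eV, so ionization (to E = 0) requires 24.2 eV.

24.2 eV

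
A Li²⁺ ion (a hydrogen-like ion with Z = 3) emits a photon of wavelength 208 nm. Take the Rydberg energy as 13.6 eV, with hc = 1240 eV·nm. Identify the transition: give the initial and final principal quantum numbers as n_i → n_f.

n_i = 4, n_f = 3

The photon energy is ΔE = hc/λ = 1240 / 208 = 5.962 eV.
With Z = 3, ΔE = 122.4 × (1/n_f² − 1/n_i²), so 1/n_f² − 1/n_i² = 0.04871.
Trying n_f = 3 gives 1/n_i² = 0.06241, i.e. n_i ≈ 4; this pair matches.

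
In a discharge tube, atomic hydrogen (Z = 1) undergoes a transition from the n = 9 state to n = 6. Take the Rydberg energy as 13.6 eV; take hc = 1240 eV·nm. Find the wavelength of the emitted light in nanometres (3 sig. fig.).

ΔE = 13.60 × (1/6² − 1/9²) = 13.60 × 0.01543 = 0.2099 eV.
λ = hc/ΔE = 1240 / 0.2099 = 5910 nm.

5910 nm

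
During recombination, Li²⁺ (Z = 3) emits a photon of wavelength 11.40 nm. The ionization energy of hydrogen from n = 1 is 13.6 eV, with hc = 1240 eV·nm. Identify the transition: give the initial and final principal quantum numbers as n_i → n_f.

The photon energy is ΔE = hc/λ = 1240 / 11.40 = 108.8 eV.
With Z = 3, ΔE = 122.4 × (1/n_f² − 1/n_i²), so 1/n_f² − 1/n_i² = 0.8887.
Trying n_f = 1 gives 1/n_i² = 0.1113, i.e. n_i ≈ 3; this pair matches.

n_i = 3, n_f = 1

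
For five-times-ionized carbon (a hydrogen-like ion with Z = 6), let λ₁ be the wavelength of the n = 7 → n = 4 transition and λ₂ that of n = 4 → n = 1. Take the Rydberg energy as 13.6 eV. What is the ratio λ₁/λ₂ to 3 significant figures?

22.3

λ ∝ 1/ΔE ∝ 1/(1/n_f² − 1/n_i²), and the Z² and hc factors cancel in the ratio.
λ₁/λ₂ = (1/1² − 1/4²)/(1/4² − 1/7²) = 0.9375/0.04209 = 22.3.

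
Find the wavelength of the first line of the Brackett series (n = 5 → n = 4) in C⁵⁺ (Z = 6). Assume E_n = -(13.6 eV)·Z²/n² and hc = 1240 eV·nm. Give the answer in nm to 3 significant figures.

113 nm

The Brackett series terminates on n_f = 4; the first line has n_i = 4+1 = 5.
ΔE = 489.6 × (1/4² − 1/5²) = 11.02 eV.
λ = 1240 / 11.02 = 113 nm.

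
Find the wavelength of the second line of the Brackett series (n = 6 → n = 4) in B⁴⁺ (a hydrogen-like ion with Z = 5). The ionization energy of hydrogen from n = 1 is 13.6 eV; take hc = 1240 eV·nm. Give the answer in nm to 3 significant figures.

105 nm

The Brackett series terminates on n_f = 4; the second line has n_i = 4+2 = 6.
ΔE = 340.0 × (1/4² − 1/6²) = 11.81 eV.
λ = 1240 / 11.81 = 105 nm.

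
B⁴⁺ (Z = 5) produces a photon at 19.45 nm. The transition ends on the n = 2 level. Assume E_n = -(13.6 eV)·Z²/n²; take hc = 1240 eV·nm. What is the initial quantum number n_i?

n_i = 4

The photon energy is ΔE = hc/λ = 1240 / 19.45 = 63.75 eV.
With Z = 5, ΔE = 340.0 × (1/n_f² − 1/n_i²), so 1/n_f² − 1/n_i² = 0.1875.
With n_f = 2: 1/n_i² = 1/4 − 0.1875 = 0.06249, so n_i ≈ 4.00.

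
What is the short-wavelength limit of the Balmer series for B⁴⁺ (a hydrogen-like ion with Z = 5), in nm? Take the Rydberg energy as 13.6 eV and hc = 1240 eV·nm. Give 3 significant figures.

The Balmer series has lower level n_f = 2; the series limit corresponds to n_i → ∞.
ΔE_max = 13.6 × 25 / 2² = 85.00 eV.
λ_min = 1240 / 85.00 = 14.6 nm.

14.6 nm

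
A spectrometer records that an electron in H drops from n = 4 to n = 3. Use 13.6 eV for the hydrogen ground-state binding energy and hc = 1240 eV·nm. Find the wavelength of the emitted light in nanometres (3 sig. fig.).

1880 nm

ΔE = 13.60 × (1/3² − 1/4²) = 13.60 × 0.04861 = 0.6611 eV.
λ = hc/ΔE = 1240 / 0.6611 = 1880 nm.
This line belongs to the Paschen series.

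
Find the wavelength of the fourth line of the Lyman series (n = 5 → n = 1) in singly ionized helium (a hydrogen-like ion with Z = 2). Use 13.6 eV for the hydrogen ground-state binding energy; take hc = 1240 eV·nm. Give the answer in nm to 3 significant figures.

The Lyman series terminates on n_f = 1; the fourth line has n_i = 1+4 = 5.
ΔE = 54.40 × (1/1² − 1/5²) = 52.22 eV.
λ = 1240 / 52.22 = 23.7 nm.

23.7 nm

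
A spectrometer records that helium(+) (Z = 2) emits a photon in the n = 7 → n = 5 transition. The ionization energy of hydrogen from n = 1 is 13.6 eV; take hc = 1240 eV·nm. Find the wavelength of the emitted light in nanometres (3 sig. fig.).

For Z = 2 the level energies scale as Z², so the effective Rydberg energy is 13.6 × 4 = 54.40 eV.
ΔE = 54.40 × (1/5² − 1/7²) = 54.40 × 0.01959 = 1.066 eV.
λ = hc/ΔE = 1240 / 1.066 = 1160 nm.

1160 nm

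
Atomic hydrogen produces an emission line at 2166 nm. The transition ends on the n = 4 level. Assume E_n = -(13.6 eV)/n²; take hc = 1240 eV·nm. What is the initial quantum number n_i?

n_i = 7

The photon energy is ΔE = hc/λ = 1240 / 2166 = 0.5725 eV.
With Z = 1, ΔE = 13.60 × (1/n_f² − 1/n_i²), so 1/n_f² − 1/n_i² = 0.04209.
With n_f = 4: 1/n_i² = 1/16 − 0.04209 = 0.02041, so n_i ≈ 7.00.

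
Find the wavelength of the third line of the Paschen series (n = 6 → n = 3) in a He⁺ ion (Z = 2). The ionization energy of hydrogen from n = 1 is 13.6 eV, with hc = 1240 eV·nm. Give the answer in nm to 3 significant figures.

The Paschen series terminates on n_f = 3; the third line has n_i = 3+3 = 6.
ΔE = 54.40 × (1/3² − 1/6²) = 4.533 eV.
λ = 1240 / 4.533 = 274 nm.

274 nm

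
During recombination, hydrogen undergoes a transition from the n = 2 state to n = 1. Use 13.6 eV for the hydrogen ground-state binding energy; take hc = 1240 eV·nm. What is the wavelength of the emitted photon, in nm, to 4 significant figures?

ΔE = 13.60 × (1/1² − 1/2²) = 13.60 × 0.7500 = 10.20 eV.
λ = hc/ΔE = 1240 / 10.20 = 121.6 nm.

121.6 nm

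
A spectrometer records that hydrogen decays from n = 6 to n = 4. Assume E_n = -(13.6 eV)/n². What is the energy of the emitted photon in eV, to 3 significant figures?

0.472 eV

E_6 = −13.60/36 = −0.3778 eV and E_4 = −13.60/16 = −0.8500 eV.
The photon energy is |E_6 − E_4| = 0.472 eV.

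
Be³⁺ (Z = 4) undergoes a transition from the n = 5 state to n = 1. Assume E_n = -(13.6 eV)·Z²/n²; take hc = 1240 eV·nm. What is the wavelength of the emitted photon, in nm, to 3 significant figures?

For Z = 4 the level energies scale as Z², so the effective Rydberg energy is 13.6 × 16 = 217.6 eV.
ΔE = 217.6 × (1/1² − 1/5²) = 217.6 × 0.9600 = 208.9 eV.
λ = hc/ΔE = 1240 / 208.9 = 5.94 nm.

5.94 nm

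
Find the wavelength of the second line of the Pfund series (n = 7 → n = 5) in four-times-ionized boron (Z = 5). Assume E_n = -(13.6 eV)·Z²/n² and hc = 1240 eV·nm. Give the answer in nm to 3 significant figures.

186 nm

The Pfund series terminates on n_f = 5; the second line has n_i = 5+2 = 7.
ΔE = 340.0 × (1/5² − 1/7²) = 6.661 eV.
λ = 1240 / 6.661 = 186 nm.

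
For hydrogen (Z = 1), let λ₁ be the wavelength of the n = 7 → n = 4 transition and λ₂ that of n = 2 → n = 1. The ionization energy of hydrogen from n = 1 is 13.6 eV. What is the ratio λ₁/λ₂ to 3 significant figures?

λ ∝ 1/ΔE ∝ 1/(1/n_f² − 1/n_i²), and the Z² and hc factors cancel in the ratio.
λ₁/λ₂ = (1/1² − 1/2²)/(1/4² − 1/7²) = 0.7500/0.04209 = 17.8.

17.8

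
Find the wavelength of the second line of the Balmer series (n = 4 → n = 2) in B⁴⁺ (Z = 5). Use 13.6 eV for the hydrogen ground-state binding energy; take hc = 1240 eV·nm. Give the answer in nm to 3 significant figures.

19.5 nm

The Balmer series terminates on n_f = 2; the second line has n_i = 2+2 = 4.
ΔE = 340.0 × (1/2² − 1/4²) = 63.75 eV.
λ = 1240 / 63.75 = 19.5 nm.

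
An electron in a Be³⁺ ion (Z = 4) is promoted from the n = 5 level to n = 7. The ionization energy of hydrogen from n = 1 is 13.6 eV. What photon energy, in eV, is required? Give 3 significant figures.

The Bohr energies scale as Z², so for Z = 4: E_n = −217.6/n² eV.
E_7 = −217.6/49 = −4.441 eV and E_5 = −217.6/25 = −8.704 eV.
The photon energy is |E_7 − E_5| = 4.26 eV.

4.26 eV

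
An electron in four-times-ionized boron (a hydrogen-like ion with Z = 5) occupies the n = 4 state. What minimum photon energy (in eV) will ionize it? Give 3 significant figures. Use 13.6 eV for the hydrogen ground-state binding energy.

E_n = −13.6 Z²/n² = −340.0/n² eV for Z = 5.
E_4 = −340.0/16 = −21.3 eV, so ionization (to E = 0) requires 21.3 eV.

21.3 eV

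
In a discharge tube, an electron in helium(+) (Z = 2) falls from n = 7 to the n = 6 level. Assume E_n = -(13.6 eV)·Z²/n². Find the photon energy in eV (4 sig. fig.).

The Bohr energies scale as Z², so for Z = 2: E_n = −54.40/n² eV.
E_7 = −54.40/49 = −1.110 eV and E_6 = −54.40/36 = −1.511 eV.
The photon energy is |E_7 − E_6| = 0.4009 eV.

0.4009 eV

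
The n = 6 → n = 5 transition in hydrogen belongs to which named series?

Pfund

The series is set by the lower level: n_f = 5 is the Pfund series.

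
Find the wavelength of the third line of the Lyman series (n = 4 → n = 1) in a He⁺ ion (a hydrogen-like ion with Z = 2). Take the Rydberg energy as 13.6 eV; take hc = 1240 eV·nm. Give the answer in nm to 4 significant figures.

The Lyman series terminates on n_f = 1; the third line has n_i = 1+3 = 4.
ΔE = 54.40 × (1/1² − 1/4²) = 51.00 eV.
λ = 1240 / 51.00 = 24.31 nm.

24.31 nm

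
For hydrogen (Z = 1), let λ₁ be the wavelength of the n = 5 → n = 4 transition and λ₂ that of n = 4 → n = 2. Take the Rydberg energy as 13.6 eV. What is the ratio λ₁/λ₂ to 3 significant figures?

8.33

λ ∝ 1/ΔE ∝ 1/(1/n_f² − 1/n_i²), and the Z² and hc factors cancel in the ratio.
λ₁/λ₂ = (1/2² − 1/4²)/(1/4² − 1/5²) = 0.1875/0.02250 = 8.33.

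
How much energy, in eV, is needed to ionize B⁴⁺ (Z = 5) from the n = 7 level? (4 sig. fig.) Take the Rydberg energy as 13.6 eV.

E_n = −13.6 Z²/n² = −340.0/n² eV for Z = 5.
E_7 = −340.0/49 = −6.939 eV, so ionization (to E = 0) requires 6.939 eV.

6.939 eV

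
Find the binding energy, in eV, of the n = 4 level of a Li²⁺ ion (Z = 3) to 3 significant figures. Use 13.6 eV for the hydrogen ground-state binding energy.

7.65 eV

E_n = −13.6 Z²/n² = −122.4/n² eV for Z = 3.
E_4 = −122.4/16 = −7.65 eV, so ionization (to E = 0) requires 7.65 eV.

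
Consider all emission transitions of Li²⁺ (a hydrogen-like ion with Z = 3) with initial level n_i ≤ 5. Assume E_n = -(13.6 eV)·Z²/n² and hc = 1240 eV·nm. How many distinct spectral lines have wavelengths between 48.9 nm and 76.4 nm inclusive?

2

Enumerate all n_i → n_f pairs with 1 ≤ n_f < n_i ≤ 5 and compute λ = 1240 / [13.6·9·(1/n_f² − 1/n_i²)].
Lines falling in [48.9, 76.4] nm: 4→2 (54.03 nm), 3→2 (72.94 nm).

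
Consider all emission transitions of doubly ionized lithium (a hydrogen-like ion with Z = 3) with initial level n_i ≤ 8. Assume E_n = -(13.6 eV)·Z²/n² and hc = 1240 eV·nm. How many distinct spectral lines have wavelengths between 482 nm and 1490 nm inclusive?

Enumerate all n_i → n_f pairs with 1 ≤ n_f < n_i ≤ 8 and compute λ = 1240 / [13.6·9·(1/n_f² − 1/n_i²)].
Lines falling in [482, 1490] nm: 7→5 (517.1 nm), 6→5 (828.9 nm), 8→6 (833.6 nm), 7→6 (1375 nm).

4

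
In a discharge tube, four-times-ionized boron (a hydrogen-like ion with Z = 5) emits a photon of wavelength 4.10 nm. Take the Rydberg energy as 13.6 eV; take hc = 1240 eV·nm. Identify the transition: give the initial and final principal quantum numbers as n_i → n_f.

n_i = 3, n_f = 1

The photon energy is ΔE = hc/λ = 1240 / 4.10 = 302.4 eV.
With Z = 5, ΔE = 340.0 × (1/n_f² − 1/n_i²), so 1/n_f² − 1/n_i² = 0.8895.
Trying n_f = 1 gives 1/n_i² = 0.1105, i.e. n_i ≈ 3; this pair matches.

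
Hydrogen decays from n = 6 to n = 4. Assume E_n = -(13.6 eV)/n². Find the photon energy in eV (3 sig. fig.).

E_6 = −13.60/36 = −0.3778 eV and E_4 = −13.60/16 = −0.8500 eV.
The photon energy is |E_6 − E_4| = 0.472 eV.

0.472 eV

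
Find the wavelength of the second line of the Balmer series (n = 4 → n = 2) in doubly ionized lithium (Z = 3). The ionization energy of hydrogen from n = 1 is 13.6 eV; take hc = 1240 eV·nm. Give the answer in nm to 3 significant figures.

The Balmer series terminates on n_f = 2; the second line has n_i = 2+2 = 4.
ΔE = 122.4 × (1/2² − 1/4²) = 22.95 eV.
λ = 1240 / 22.95 = 54.0 nm.

54.0 nm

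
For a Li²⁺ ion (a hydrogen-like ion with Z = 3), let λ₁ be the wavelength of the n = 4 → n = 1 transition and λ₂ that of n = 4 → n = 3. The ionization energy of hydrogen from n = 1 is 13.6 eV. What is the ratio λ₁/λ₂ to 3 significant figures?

λ ∝ 1/ΔE ∝ 1/(1/n_f² − 1/n_i²), and the Z² and hc factors cancel in the ratio.
λ₁/λ₂ = (1/3² − 1/4²)/(1/1² − 1/4²) = 0.04861/0.9375 = 0.0519.

0.0519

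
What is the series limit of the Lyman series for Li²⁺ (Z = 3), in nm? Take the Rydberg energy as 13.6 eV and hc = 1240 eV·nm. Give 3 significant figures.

The Lyman series has lower level n_f = 1; the series limit corresponds to n_i → ∞.
ΔE_max = 13.6 × 9 / 1² = 122.4 eV.
λ_min = 1240 / 122.4 = 10.1 nm.

10.1 nm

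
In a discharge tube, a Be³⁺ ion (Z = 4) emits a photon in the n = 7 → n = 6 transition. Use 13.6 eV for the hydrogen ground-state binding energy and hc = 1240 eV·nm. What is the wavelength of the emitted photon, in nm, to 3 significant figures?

773 nm

For Z = 4 the level energies scale as Z², so the effective Rydberg energy is 13.6 × 16 = 217.6 eV.
ΔE = 217.6 × (1/6² − 1/7²) = 217.6 × 0.007370 = 1.604 eV.
λ = hc/ΔE = 1240 / 1.604 = 773 nm.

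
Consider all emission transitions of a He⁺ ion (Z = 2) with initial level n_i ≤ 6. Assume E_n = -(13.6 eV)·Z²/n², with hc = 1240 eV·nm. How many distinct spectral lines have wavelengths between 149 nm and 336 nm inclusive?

3

Enumerate all n_i → n_f pairs with 1 ≤ n_f < n_i ≤ 6 and compute λ = 1240 / [13.6·4·(1/n_f² − 1/n_i²)].
Lines falling in [149, 336] nm: 3→2 (164.1 nm), 6→3 (273.5 nm), 5→3 (320.5 nm).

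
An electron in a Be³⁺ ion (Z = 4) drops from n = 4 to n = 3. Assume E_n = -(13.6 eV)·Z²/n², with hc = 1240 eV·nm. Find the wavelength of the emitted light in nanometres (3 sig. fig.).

For Z = 4 the level energies scale as Z², so the effective Rydberg energy is 13.6 × 16 = 217.6 eV.
ΔE = 217.6 × (1/3² − 1/4²) = 217.6 × 0.04861 = 10.58 eV.
λ = hc/ΔE = 1240 / 10.58 = 117 nm.

117 nm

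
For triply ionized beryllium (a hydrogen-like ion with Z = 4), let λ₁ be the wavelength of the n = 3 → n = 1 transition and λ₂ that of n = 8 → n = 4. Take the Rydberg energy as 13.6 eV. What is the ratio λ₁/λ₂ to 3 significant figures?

0.0527

λ ∝ 1/ΔE ∝ 1/(1/n_f² − 1/n_i²), and the Z² and hc factors cancel in the ratio.
λ₁/λ₂ = (1/4² − 1/8²)/(1/1² − 1/3²) = 0.04688/0.8889 = 0.0527.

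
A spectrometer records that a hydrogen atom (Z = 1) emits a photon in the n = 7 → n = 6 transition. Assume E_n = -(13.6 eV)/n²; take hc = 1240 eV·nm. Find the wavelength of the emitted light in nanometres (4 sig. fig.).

12370 nm

ΔE = 13.60 × (1/6² − 1/7²) = 13.60 × 0.007370 = 0.1002 eV.
λ = hc/ΔE = 1240 / 0.1002 = 12370 nm.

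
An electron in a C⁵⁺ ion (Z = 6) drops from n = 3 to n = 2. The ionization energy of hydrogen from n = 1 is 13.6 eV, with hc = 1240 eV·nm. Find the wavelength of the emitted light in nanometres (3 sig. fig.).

18.2 nm

For Z = 6 the level energies scale as Z², so the effective Rydberg energy is 13.6 × 36 = 489.6 eV.
ΔE = 489.6 × (1/2² − 1/3²) = 489.6 × 0.1389 = 68.00 eV.
λ = hc/ΔE = 1240 / 68.00 = 18.2 nm.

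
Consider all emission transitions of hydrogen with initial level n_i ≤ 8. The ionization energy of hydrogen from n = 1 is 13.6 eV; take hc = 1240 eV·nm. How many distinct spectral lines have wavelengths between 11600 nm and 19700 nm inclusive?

Enumerate all n_i → n_f pairs with 1 ≤ n_f < n_i ≤ 8 and compute λ = 1240 / [13.6·1·(1/n_f² − 1/n_i²)].
Lines falling in [11600, 19700] nm: 7→6 (12370 nm), 8→7 (19060 nm).

2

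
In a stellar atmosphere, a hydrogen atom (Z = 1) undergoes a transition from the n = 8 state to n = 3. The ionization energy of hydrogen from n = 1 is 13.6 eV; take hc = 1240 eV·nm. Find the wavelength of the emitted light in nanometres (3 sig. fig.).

955 nm

ΔE = 13.60 × (1/3² − 1/8²) = 13.60 × 0.09549 = 1.299 eV.
λ = hc/ΔE = 1240 / 1.299 = 955 nm.
This line belongs to the Paschen series.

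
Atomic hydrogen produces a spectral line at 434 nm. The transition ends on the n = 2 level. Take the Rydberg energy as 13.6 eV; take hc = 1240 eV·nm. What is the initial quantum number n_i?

The photon energy is ΔE = hc/λ = 1240 / 434 = 2.857 eV.
With Z = 1, ΔE = 13.60 × (1/n_f² − 1/n_i²), so 1/n_f² − 1/n_i² = 0.2101.
With n_f = 2: 1/n_i² = 1/4 − 0.2101 = 0.03992, so n_i ≈ 5.01.

n_i = 5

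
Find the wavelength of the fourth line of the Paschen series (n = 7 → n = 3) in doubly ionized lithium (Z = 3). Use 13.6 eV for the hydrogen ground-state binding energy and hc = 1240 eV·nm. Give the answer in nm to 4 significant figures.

The Paschen series terminates on n_f = 3; the fourth line has n_i = 3+4 = 7.
ΔE = 122.4 × (1/3² − 1/7²) = 11.10 eV.
λ = 1240 / 11.10 = 111.7 nm.

111.7 nm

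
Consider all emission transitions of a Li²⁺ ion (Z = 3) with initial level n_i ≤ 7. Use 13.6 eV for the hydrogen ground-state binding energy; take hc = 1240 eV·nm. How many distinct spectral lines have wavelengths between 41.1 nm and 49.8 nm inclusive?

Enumerate all n_i → n_f pairs with 1 ≤ n_f < n_i ≤ 7 and compute λ = 1240 / [13.6·9·(1/n_f² − 1/n_i²)].
Lines falling in [41.1, 49.8] nm: 7→2 (44.12 nm), 6→2 (45.59 nm), 5→2 (48.24 nm).

3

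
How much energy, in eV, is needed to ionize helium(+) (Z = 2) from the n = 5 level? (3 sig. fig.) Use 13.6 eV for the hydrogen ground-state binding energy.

E_n = −13.6 Z²/n² = −54.40/n² eV for Z = 2.
E_5 = −54.40/25 = −2.18 eV, so ionization (to E = 0) requires 2.18 eV.

2.18 eV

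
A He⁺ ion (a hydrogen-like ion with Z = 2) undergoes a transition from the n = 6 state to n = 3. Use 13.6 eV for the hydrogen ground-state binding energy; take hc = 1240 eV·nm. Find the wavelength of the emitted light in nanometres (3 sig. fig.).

For Z = 2 the level energies scale as Z², so the effective Rydberg energy is 13.6 × 4 = 54.40 eV.
ΔE = 54.40 × (1/3² − 1/6²) = 54.40 × 0.08333 = 4.533 eV.
λ = hc/ΔE = 1240 / 4.533 = 274 nm.

274 nm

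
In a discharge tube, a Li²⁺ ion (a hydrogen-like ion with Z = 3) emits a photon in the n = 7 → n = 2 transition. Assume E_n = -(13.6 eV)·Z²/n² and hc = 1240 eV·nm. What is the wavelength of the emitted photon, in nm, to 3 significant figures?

44.1 nm

For Z = 3 the level energies scale as Z², so the effective Rydberg energy is 13.6 × 9 = 122.4 eV.
ΔE = 122.4 × (1/2² − 1/7²) = 122.4 × 0.2296 = 28.10 eV.
λ = hc/ΔE = 1240 / 28.10 = 44.1 nm.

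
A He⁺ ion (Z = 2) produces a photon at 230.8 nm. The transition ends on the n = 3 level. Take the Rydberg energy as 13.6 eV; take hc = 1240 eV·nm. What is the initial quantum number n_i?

n_i = 9

The photon energy is ΔE = hc/λ = 1240 / 230.8 = 5.373 eV.
With Z = 2, ΔE = 54.40 × (1/n_f² − 1/n_i²), so 1/n_f² − 1/n_i² = 0.09876.
With n_f = 3: 1/n_i² = 1/9 − 0.09876 = 0.01235, so n_i ≈ 9.00.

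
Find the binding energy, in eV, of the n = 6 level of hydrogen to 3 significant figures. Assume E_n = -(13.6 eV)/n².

0.378 eV

E_6 = −13.60/36 = −0.378 eV, so ionization (to E = 0) requires 0.378 eV.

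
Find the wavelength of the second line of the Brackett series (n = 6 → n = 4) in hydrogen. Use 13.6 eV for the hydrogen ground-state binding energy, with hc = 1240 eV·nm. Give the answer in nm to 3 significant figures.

2630 nm

The Brackett series terminates on n_f = 4; the second line has n_i = 4+2 = 6.
ΔE = 13.60 × (1/4² − 1/6²) = 0.4722 eV.
λ = 1240 / 0.4722 = 2630 nm.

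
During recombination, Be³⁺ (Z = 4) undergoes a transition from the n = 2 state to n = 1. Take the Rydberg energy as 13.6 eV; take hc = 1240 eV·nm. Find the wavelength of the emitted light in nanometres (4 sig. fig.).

For Z = 4 the level energies scale as Z², so the effective Rydberg energy is 13.6 × 16 = 217.6 eV.
ΔE = 217.6 × (1/1² − 1/2²) = 217.6 × 0.7500 = 163.2 eV.
λ = hc/ΔE = 1240 / 163.2 = 7.598 nm.

7.598 nm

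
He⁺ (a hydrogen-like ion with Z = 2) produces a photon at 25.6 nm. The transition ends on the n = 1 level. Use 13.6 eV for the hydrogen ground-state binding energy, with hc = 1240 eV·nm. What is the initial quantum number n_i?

The photon energy is ΔE = hc/λ = 1240 / 25.6 = 48.44 eV.
With Z = 2, ΔE = 54.40 × (1/n_f² − 1/n_i²), so 1/n_f² − 1/n_i² = 0.8904.
With n_f = 1: 1/n_i² = 1/1 − 0.8904 = 0.1096, so n_i ≈ 3.02.

n_i = 3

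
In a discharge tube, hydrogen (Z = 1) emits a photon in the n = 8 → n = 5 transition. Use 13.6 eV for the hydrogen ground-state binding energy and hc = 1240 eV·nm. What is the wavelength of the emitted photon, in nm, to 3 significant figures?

ΔE = 13.60 × (1/5² − 1/8²) = 13.60 × 0.02438 = 0.3315 eV.
λ = hc/ΔE = 1240 / 0.3315 = 3740 nm.
This line belongs to the Pfund series.

3740 nm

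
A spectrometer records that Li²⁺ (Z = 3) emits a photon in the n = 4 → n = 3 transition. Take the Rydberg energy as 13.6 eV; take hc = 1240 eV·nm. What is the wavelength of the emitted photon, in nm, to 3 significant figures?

208 nm

For Z = 3 the level energies scale as Z², so the effective Rydberg energy is 13.6 × 9 = 122.4 eV.
ΔE = 122.4 × (1/3² − 1/4²) = 122.4 × 0.04861 = 5.950 eV.
λ = hc/ΔE = 1240 / 5.950 = 208 nm.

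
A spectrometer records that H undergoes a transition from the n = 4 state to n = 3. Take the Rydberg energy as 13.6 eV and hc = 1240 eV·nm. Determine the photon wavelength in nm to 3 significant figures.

ΔE = 13.60 × (1/3² − 1/4²) = 13.60 × 0.04861 = 0.6611 eV.
λ = hc/ΔE = 1240 / 0.6611 = 1880 nm.

1880 nm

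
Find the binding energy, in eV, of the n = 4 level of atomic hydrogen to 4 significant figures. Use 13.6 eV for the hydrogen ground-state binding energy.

0.8500 eV

E_4 = −13.60/16 = −0.8500 eV, so ionization (to E = 0) requires 0.8500 eV.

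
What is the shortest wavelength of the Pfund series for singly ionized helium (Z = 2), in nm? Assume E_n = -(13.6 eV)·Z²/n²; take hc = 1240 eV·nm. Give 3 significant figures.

570 nm

The Pfund series has lower level n_f = 5; the series limit corresponds to n_i → ∞.
ΔE_max = 13.6 × 4 / 5² = 2.176 eV.
λ_min = 1240 / 2.176 = 570 nm.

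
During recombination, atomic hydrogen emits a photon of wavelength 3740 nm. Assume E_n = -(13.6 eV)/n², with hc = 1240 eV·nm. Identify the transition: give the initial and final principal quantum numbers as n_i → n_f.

The photon energy is ΔE = hc/λ = 1240 / 3740 = 0.3316 eV.
With Z = 1, ΔE = 13.60 × (1/n_f² − 1/n_i²), so 1/n_f² − 1/n_i² = 0.02438.
Trying n_f = 5 gives 1/n_i² = 0.01562, i.e. n_i ≈ 8; this pair matches.

n_i = 8, n_f = 5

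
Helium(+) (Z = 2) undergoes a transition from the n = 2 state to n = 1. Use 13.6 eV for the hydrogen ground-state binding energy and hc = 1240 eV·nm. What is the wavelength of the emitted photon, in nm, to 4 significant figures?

For Z = 2 the level energies scale as Z², so the effective Rydberg energy is 13.6 × 4 = 54.40 eV.
ΔE = 54.40 × (1/1² − 1/2²) = 54.40 × 0.7500 = 40.80 eV.
λ = hc/ΔE = 1240 / 40.80 = 30.39 nm.

30.39 nm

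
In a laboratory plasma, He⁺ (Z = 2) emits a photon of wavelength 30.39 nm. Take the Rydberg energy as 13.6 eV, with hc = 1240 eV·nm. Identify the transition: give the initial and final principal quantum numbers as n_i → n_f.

n_i = 2, n_f = 1

The photon energy is ΔE = hc/λ = 1240 / 30.39 = 40.80 eV.
With Z = 2, ΔE = 54.40 × (1/n_f² − 1/n_i²), so 1/n_f² − 1/n_i² = 0.7501.
Trying n_f = 1 gives 1/n_i² = 0.2499, i.e. n_i ≈ 2; this pair matches.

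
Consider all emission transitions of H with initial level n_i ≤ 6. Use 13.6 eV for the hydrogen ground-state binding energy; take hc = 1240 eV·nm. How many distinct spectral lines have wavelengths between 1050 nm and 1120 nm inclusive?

1

Enumerate all n_i → n_f pairs with 1 ≤ n_f < n_i ≤ 6 and compute λ = 1240 / [13.6·1·(1/n_f² − 1/n_i²)].
Lines falling in [1050, 1120] nm: 6→3 (1094 nm).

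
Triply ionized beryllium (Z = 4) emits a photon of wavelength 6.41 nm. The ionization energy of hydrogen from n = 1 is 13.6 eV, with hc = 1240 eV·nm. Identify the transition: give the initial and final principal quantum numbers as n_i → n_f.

The photon energy is ΔE = hc/λ = 1240 / 6.41 = 193.4 eV.
With Z = 4, ΔE = 217.6 × (1/n_f² − 1/n_i²), so 1/n_f² − 1/n_i² = 0.8890.
Trying n_f = 1 gives 1/n_i² = 0.1110, i.e. n_i ≈ 3; this pair matches.

n_i = 3, n_f = 1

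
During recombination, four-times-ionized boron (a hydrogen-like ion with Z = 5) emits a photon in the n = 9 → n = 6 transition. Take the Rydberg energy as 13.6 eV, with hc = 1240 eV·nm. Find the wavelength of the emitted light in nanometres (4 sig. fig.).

For Z = 5 the level energies scale as Z², so the effective Rydberg energy is 13.6 × 25 = 340.0 eV.
ΔE = 340.0 × (1/6² − 1/9²) = 340.0 × 0.01543 = 5.247 eV.
λ = hc/ΔE = 1240 / 5.247 = 236.3 nm.

236.3 nm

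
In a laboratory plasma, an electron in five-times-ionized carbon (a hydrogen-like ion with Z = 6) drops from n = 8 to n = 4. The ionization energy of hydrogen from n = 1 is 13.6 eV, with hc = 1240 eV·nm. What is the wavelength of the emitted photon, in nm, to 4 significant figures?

54.03 nm

For Z = 6 the level energies scale as Z², so the effective Rydberg energy is 13.6 × 36 = 489.6 eV.
ΔE = 489.6 × (1/4² − 1/8²) = 489.6 × 0.04688 = 22.95 eV.
λ = hc/ΔE = 1240 / 22.95 = 54.03 nm.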